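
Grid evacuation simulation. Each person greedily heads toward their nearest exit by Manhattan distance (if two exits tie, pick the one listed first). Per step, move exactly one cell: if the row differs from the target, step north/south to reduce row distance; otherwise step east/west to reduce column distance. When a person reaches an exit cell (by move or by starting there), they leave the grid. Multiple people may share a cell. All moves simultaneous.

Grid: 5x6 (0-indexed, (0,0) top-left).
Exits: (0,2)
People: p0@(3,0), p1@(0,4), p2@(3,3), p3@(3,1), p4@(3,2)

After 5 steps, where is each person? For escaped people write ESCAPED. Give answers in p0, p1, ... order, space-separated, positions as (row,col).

Step 1: p0:(3,0)->(2,0) | p1:(0,4)->(0,3) | p2:(3,3)->(2,3) | p3:(3,1)->(2,1) | p4:(3,2)->(2,2)
Step 2: p0:(2,0)->(1,0) | p1:(0,3)->(0,2)->EXIT | p2:(2,3)->(1,3) | p3:(2,1)->(1,1) | p4:(2,2)->(1,2)
Step 3: p0:(1,0)->(0,0) | p1:escaped | p2:(1,3)->(0,3) | p3:(1,1)->(0,1) | p4:(1,2)->(0,2)->EXIT
Step 4: p0:(0,0)->(0,1) | p1:escaped | p2:(0,3)->(0,2)->EXIT | p3:(0,1)->(0,2)->EXIT | p4:escaped
Step 5: p0:(0,1)->(0,2)->EXIT | p1:escaped | p2:escaped | p3:escaped | p4:escaped

ESCAPED ESCAPED ESCAPED ESCAPED ESCAPED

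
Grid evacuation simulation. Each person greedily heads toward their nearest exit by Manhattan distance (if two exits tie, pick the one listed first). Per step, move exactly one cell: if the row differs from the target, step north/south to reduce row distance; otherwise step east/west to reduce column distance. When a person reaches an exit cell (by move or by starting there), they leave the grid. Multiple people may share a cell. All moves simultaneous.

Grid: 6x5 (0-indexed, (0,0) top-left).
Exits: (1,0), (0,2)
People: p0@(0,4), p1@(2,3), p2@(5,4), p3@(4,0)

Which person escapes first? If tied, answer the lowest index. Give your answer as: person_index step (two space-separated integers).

Step 1: p0:(0,4)->(0,3) | p1:(2,3)->(1,3) | p2:(5,4)->(4,4) | p3:(4,0)->(3,0)
Step 2: p0:(0,3)->(0,2)->EXIT | p1:(1,3)->(0,3) | p2:(4,4)->(3,4) | p3:(3,0)->(2,0)
Step 3: p0:escaped | p1:(0,3)->(0,2)->EXIT | p2:(3,4)->(2,4) | p3:(2,0)->(1,0)->EXIT
Step 4: p0:escaped | p1:escaped | p2:(2,4)->(1,4) | p3:escaped
Step 5: p0:escaped | p1:escaped | p2:(1,4)->(0,4) | p3:escaped
Step 6: p0:escaped | p1:escaped | p2:(0,4)->(0,3) | p3:escaped
Step 7: p0:escaped | p1:escaped | p2:(0,3)->(0,2)->EXIT | p3:escaped
Exit steps: [2, 3, 7, 3]
First to escape: p0 at step 2

Answer: 0 2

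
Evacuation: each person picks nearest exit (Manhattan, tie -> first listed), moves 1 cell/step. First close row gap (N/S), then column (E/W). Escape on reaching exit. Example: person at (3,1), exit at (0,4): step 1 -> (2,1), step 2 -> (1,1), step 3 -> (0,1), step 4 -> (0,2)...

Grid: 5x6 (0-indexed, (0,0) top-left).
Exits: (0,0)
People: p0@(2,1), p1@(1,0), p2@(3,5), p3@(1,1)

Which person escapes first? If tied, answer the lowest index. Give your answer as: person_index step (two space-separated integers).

Step 1: p0:(2,1)->(1,1) | p1:(1,0)->(0,0)->EXIT | p2:(3,5)->(2,5) | p3:(1,1)->(0,1)
Step 2: p0:(1,1)->(0,1) | p1:escaped | p2:(2,5)->(1,5) | p3:(0,1)->(0,0)->EXIT
Step 3: p0:(0,1)->(0,0)->EXIT | p1:escaped | p2:(1,5)->(0,5) | p3:escaped
Step 4: p0:escaped | p1:escaped | p2:(0,5)->(0,4) | p3:escaped
Step 5: p0:escaped | p1:escaped | p2:(0,4)->(0,3) | p3:escaped
Step 6: p0:escaped | p1:escaped | p2:(0,3)->(0,2) | p3:escaped
Step 7: p0:escaped | p1:escaped | p2:(0,2)->(0,1) | p3:escaped
Step 8: p0:escaped | p1:escaped | p2:(0,1)->(0,0)->EXIT | p3:escaped
Exit steps: [3, 1, 8, 2]
First to escape: p1 at step 1

Answer: 1 1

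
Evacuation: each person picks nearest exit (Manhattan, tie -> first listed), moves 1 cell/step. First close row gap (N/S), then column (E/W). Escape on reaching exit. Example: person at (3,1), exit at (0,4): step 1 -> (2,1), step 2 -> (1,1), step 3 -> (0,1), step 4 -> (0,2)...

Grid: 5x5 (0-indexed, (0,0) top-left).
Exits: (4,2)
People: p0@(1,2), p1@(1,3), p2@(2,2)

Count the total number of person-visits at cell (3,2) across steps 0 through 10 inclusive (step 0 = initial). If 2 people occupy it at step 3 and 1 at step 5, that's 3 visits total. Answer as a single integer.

Answer: 2

Derivation:
Step 0: p0@(1,2) p1@(1,3) p2@(2,2) -> at (3,2): 0 [-], cum=0
Step 1: p0@(2,2) p1@(2,3) p2@(3,2) -> at (3,2): 1 [p2], cum=1
Step 2: p0@(3,2) p1@(3,3) p2@ESC -> at (3,2): 1 [p0], cum=2
Step 3: p0@ESC p1@(4,3) p2@ESC -> at (3,2): 0 [-], cum=2
Step 4: p0@ESC p1@ESC p2@ESC -> at (3,2): 0 [-], cum=2
Total visits = 2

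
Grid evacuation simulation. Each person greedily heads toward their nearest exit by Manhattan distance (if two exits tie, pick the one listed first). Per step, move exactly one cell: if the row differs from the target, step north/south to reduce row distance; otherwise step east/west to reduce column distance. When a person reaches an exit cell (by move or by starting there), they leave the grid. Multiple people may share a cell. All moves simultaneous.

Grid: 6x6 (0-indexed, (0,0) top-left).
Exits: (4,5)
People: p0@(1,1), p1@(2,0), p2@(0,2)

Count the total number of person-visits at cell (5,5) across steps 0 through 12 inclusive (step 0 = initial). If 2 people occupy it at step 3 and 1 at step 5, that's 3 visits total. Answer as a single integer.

Step 0: p0@(1,1) p1@(2,0) p2@(0,2) -> at (5,5): 0 [-], cum=0
Step 1: p0@(2,1) p1@(3,0) p2@(1,2) -> at (5,5): 0 [-], cum=0
Step 2: p0@(3,1) p1@(4,0) p2@(2,2) -> at (5,5): 0 [-], cum=0
Step 3: p0@(4,1) p1@(4,1) p2@(3,2) -> at (5,5): 0 [-], cum=0
Step 4: p0@(4,2) p1@(4,2) p2@(4,2) -> at (5,5): 0 [-], cum=0
Step 5: p0@(4,3) p1@(4,3) p2@(4,3) -> at (5,5): 0 [-], cum=0
Step 6: p0@(4,4) p1@(4,4) p2@(4,4) -> at (5,5): 0 [-], cum=0
Step 7: p0@ESC p1@ESC p2@ESC -> at (5,5): 0 [-], cum=0
Total visits = 0

Answer: 0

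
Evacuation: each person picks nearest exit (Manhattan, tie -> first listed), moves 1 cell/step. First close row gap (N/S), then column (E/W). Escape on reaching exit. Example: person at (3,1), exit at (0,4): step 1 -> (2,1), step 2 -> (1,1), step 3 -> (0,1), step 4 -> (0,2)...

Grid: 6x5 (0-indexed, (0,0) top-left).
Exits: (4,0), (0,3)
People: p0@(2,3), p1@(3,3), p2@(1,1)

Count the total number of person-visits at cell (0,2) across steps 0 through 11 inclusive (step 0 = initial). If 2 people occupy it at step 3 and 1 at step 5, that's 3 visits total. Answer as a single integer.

Answer: 1

Derivation:
Step 0: p0@(2,3) p1@(3,3) p2@(1,1) -> at (0,2): 0 [-], cum=0
Step 1: p0@(1,3) p1@(2,3) p2@(0,1) -> at (0,2): 0 [-], cum=0
Step 2: p0@ESC p1@(1,3) p2@(0,2) -> at (0,2): 1 [p2], cum=1
Step 3: p0@ESC p1@ESC p2@ESC -> at (0,2): 0 [-], cum=1
Total visits = 1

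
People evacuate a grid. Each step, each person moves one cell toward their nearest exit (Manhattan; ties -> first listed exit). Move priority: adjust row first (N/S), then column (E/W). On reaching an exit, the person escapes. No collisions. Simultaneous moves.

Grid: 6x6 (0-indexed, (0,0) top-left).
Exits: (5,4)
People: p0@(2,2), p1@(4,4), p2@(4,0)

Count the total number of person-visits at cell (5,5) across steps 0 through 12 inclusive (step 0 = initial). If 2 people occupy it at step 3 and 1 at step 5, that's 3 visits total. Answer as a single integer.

Answer: 0

Derivation:
Step 0: p0@(2,2) p1@(4,4) p2@(4,0) -> at (5,5): 0 [-], cum=0
Step 1: p0@(3,2) p1@ESC p2@(5,0) -> at (5,5): 0 [-], cum=0
Step 2: p0@(4,2) p1@ESC p2@(5,1) -> at (5,5): 0 [-], cum=0
Step 3: p0@(5,2) p1@ESC p2@(5,2) -> at (5,5): 0 [-], cum=0
Step 4: p0@(5,3) p1@ESC p2@(5,3) -> at (5,5): 0 [-], cum=0
Step 5: p0@ESC p1@ESC p2@ESC -> at (5,5): 0 [-], cum=0
Total visits = 0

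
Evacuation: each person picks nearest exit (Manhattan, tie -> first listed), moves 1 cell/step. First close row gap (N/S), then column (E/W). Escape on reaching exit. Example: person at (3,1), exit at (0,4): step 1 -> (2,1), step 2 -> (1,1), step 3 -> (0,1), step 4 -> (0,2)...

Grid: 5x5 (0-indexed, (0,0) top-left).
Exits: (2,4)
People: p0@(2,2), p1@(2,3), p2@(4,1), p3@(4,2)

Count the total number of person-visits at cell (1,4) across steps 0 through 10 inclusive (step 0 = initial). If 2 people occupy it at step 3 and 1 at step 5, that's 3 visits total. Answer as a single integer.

Step 0: p0@(2,2) p1@(2,3) p2@(4,1) p3@(4,2) -> at (1,4): 0 [-], cum=0
Step 1: p0@(2,3) p1@ESC p2@(3,1) p3@(3,2) -> at (1,4): 0 [-], cum=0
Step 2: p0@ESC p1@ESC p2@(2,1) p3@(2,2) -> at (1,4): 0 [-], cum=0
Step 3: p0@ESC p1@ESC p2@(2,2) p3@(2,3) -> at (1,4): 0 [-], cum=0
Step 4: p0@ESC p1@ESC p2@(2,3) p3@ESC -> at (1,4): 0 [-], cum=0
Step 5: p0@ESC p1@ESC p2@ESC p3@ESC -> at (1,4): 0 [-], cum=0
Total visits = 0

Answer: 0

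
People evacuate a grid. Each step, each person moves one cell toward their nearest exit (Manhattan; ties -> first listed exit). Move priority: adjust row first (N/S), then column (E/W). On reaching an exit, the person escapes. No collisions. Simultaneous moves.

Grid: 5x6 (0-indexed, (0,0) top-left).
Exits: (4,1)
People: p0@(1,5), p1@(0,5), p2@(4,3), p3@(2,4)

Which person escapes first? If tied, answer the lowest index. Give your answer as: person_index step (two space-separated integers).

Answer: 2 2

Derivation:
Step 1: p0:(1,5)->(2,5) | p1:(0,5)->(1,5) | p2:(4,3)->(4,2) | p3:(2,4)->(3,4)
Step 2: p0:(2,5)->(3,5) | p1:(1,5)->(2,5) | p2:(4,2)->(4,1)->EXIT | p3:(3,4)->(4,4)
Step 3: p0:(3,5)->(4,5) | p1:(2,5)->(3,5) | p2:escaped | p3:(4,4)->(4,3)
Step 4: p0:(4,5)->(4,4) | p1:(3,5)->(4,5) | p2:escaped | p3:(4,3)->(4,2)
Step 5: p0:(4,4)->(4,3) | p1:(4,5)->(4,4) | p2:escaped | p3:(4,2)->(4,1)->EXIT
Step 6: p0:(4,3)->(4,2) | p1:(4,4)->(4,3) | p2:escaped | p3:escaped
Step 7: p0:(4,2)->(4,1)->EXIT | p1:(4,3)->(4,2) | p2:escaped | p3:escaped
Step 8: p0:escaped | p1:(4,2)->(4,1)->EXIT | p2:escaped | p3:escaped
Exit steps: [7, 8, 2, 5]
First to escape: p2 at step 2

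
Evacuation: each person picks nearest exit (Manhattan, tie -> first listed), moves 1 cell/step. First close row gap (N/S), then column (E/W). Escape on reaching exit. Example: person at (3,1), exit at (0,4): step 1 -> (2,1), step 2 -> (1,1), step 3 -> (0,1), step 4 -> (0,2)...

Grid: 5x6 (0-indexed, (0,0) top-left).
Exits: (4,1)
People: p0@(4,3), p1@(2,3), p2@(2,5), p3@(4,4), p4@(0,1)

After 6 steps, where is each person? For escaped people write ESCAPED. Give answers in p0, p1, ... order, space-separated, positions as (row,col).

Step 1: p0:(4,3)->(4,2) | p1:(2,3)->(3,3) | p2:(2,5)->(3,5) | p3:(4,4)->(4,3) | p4:(0,1)->(1,1)
Step 2: p0:(4,2)->(4,1)->EXIT | p1:(3,3)->(4,3) | p2:(3,5)->(4,5) | p3:(4,3)->(4,2) | p4:(1,1)->(2,1)
Step 3: p0:escaped | p1:(4,3)->(4,2) | p2:(4,5)->(4,4) | p3:(4,2)->(4,1)->EXIT | p4:(2,1)->(3,1)
Step 4: p0:escaped | p1:(4,2)->(4,1)->EXIT | p2:(4,4)->(4,3) | p3:escaped | p4:(3,1)->(4,1)->EXIT
Step 5: p0:escaped | p1:escaped | p2:(4,3)->(4,2) | p3:escaped | p4:escaped
Step 6: p0:escaped | p1:escaped | p2:(4,2)->(4,1)->EXIT | p3:escaped | p4:escaped

ESCAPED ESCAPED ESCAPED ESCAPED ESCAPED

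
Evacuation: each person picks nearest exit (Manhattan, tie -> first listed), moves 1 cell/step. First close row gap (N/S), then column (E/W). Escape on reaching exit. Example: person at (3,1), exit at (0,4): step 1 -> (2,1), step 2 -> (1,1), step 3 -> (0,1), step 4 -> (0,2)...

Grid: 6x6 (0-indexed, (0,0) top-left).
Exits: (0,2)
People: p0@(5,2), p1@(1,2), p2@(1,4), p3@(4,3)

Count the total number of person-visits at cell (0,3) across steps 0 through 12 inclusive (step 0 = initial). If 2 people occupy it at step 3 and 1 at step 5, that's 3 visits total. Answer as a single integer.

Answer: 2

Derivation:
Step 0: p0@(5,2) p1@(1,2) p2@(1,4) p3@(4,3) -> at (0,3): 0 [-], cum=0
Step 1: p0@(4,2) p1@ESC p2@(0,4) p3@(3,3) -> at (0,3): 0 [-], cum=0
Step 2: p0@(3,2) p1@ESC p2@(0,3) p3@(2,3) -> at (0,3): 1 [p2], cum=1
Step 3: p0@(2,2) p1@ESC p2@ESC p3@(1,3) -> at (0,3): 0 [-], cum=1
Step 4: p0@(1,2) p1@ESC p2@ESC p3@(0,3) -> at (0,3): 1 [p3], cum=2
Step 5: p0@ESC p1@ESC p2@ESC p3@ESC -> at (0,3): 0 [-], cum=2
Total visits = 2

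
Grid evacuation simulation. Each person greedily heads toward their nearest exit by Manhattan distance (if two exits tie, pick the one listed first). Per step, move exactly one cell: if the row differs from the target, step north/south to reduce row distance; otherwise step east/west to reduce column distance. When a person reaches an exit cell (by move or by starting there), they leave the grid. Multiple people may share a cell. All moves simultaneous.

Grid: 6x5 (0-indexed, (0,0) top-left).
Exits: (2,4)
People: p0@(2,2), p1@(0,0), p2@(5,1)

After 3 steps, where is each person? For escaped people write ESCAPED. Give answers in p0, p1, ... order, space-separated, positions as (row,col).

Step 1: p0:(2,2)->(2,3) | p1:(0,0)->(1,0) | p2:(5,1)->(4,1)
Step 2: p0:(2,3)->(2,4)->EXIT | p1:(1,0)->(2,0) | p2:(4,1)->(3,1)
Step 3: p0:escaped | p1:(2,0)->(2,1) | p2:(3,1)->(2,1)

ESCAPED (2,1) (2,1)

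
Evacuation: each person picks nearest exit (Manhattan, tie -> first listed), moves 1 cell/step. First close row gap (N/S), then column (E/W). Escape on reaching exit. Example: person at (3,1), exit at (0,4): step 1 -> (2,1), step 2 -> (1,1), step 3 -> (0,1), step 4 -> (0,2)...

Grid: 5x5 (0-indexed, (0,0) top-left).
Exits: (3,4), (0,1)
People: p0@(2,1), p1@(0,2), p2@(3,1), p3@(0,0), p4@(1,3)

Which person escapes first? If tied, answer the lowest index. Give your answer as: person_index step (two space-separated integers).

Answer: 1 1

Derivation:
Step 1: p0:(2,1)->(1,1) | p1:(0,2)->(0,1)->EXIT | p2:(3,1)->(3,2) | p3:(0,0)->(0,1)->EXIT | p4:(1,3)->(2,3)
Step 2: p0:(1,1)->(0,1)->EXIT | p1:escaped | p2:(3,2)->(3,3) | p3:escaped | p4:(2,3)->(3,3)
Step 3: p0:escaped | p1:escaped | p2:(3,3)->(3,4)->EXIT | p3:escaped | p4:(3,3)->(3,4)->EXIT
Exit steps: [2, 1, 3, 1, 3]
First to escape: p1 at step 1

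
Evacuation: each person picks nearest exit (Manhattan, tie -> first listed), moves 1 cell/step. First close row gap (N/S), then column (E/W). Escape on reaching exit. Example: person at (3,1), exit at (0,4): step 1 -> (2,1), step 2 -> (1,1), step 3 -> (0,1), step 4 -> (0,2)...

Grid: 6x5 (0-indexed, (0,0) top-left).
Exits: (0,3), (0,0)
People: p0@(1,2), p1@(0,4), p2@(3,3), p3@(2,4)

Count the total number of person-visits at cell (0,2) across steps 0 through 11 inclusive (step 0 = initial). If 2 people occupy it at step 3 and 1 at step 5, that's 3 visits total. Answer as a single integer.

Step 0: p0@(1,2) p1@(0,4) p2@(3,3) p3@(2,4) -> at (0,2): 0 [-], cum=0
Step 1: p0@(0,2) p1@ESC p2@(2,3) p3@(1,4) -> at (0,2): 1 [p0], cum=1
Step 2: p0@ESC p1@ESC p2@(1,3) p3@(0,4) -> at (0,2): 0 [-], cum=1
Step 3: p0@ESC p1@ESC p2@ESC p3@ESC -> at (0,2): 0 [-], cum=1
Total visits = 1

Answer: 1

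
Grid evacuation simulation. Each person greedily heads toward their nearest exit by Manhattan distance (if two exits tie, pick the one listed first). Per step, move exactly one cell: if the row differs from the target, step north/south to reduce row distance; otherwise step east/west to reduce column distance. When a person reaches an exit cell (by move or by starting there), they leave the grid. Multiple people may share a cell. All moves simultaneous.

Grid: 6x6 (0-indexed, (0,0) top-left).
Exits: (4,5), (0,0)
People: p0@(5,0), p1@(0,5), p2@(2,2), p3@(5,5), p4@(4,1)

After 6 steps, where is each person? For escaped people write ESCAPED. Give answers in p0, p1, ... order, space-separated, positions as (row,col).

Step 1: p0:(5,0)->(4,0) | p1:(0,5)->(1,5) | p2:(2,2)->(1,2) | p3:(5,5)->(4,5)->EXIT | p4:(4,1)->(4,2)
Step 2: p0:(4,0)->(3,0) | p1:(1,5)->(2,5) | p2:(1,2)->(0,2) | p3:escaped | p4:(4,2)->(4,3)
Step 3: p0:(3,0)->(2,0) | p1:(2,5)->(3,5) | p2:(0,2)->(0,1) | p3:escaped | p4:(4,3)->(4,4)
Step 4: p0:(2,0)->(1,0) | p1:(3,5)->(4,5)->EXIT | p2:(0,1)->(0,0)->EXIT | p3:escaped | p4:(4,4)->(4,5)->EXIT
Step 5: p0:(1,0)->(0,0)->EXIT | p1:escaped | p2:escaped | p3:escaped | p4:escaped

ESCAPED ESCAPED ESCAPED ESCAPED ESCAPED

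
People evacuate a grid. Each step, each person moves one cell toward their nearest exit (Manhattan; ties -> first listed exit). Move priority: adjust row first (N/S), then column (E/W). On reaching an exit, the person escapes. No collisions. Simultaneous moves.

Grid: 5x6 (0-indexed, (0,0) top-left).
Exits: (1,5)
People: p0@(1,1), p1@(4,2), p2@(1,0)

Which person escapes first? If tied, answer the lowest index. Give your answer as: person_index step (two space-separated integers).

Answer: 0 4

Derivation:
Step 1: p0:(1,1)->(1,2) | p1:(4,2)->(3,2) | p2:(1,0)->(1,1)
Step 2: p0:(1,2)->(1,3) | p1:(3,2)->(2,2) | p2:(1,1)->(1,2)
Step 3: p0:(1,3)->(1,4) | p1:(2,2)->(1,2) | p2:(1,2)->(1,3)
Step 4: p0:(1,4)->(1,5)->EXIT | p1:(1,2)->(1,3) | p2:(1,3)->(1,4)
Step 5: p0:escaped | p1:(1,3)->(1,4) | p2:(1,4)->(1,5)->EXIT
Step 6: p0:escaped | p1:(1,4)->(1,5)->EXIT | p2:escaped
Exit steps: [4, 6, 5]
First to escape: p0 at step 4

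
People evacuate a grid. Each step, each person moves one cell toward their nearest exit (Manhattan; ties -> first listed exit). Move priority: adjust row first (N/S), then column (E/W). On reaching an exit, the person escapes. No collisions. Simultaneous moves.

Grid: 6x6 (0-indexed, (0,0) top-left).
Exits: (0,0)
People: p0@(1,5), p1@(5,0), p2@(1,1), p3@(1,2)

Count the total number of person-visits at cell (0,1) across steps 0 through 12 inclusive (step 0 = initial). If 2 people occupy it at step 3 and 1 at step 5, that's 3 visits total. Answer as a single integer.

Answer: 3

Derivation:
Step 0: p0@(1,5) p1@(5,0) p2@(1,1) p3@(1,2) -> at (0,1): 0 [-], cum=0
Step 1: p0@(0,5) p1@(4,0) p2@(0,1) p3@(0,2) -> at (0,1): 1 [p2], cum=1
Step 2: p0@(0,4) p1@(3,0) p2@ESC p3@(0,1) -> at (0,1): 1 [p3], cum=2
Step 3: p0@(0,3) p1@(2,0) p2@ESC p3@ESC -> at (0,1): 0 [-], cum=2
Step 4: p0@(0,2) p1@(1,0) p2@ESC p3@ESC -> at (0,1): 0 [-], cum=2
Step 5: p0@(0,1) p1@ESC p2@ESC p3@ESC -> at (0,1): 1 [p0], cum=3
Step 6: p0@ESC p1@ESC p2@ESC p3@ESC -> at (0,1): 0 [-], cum=3
Total visits = 3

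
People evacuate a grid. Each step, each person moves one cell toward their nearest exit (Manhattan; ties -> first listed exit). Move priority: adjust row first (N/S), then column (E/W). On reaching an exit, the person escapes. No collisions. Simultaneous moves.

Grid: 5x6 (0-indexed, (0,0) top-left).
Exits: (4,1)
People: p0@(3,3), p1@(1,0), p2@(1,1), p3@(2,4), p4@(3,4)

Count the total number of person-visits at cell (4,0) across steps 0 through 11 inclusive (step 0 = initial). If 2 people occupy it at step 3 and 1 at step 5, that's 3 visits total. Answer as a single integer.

Answer: 1

Derivation:
Step 0: p0@(3,3) p1@(1,0) p2@(1,1) p3@(2,4) p4@(3,4) -> at (4,0): 0 [-], cum=0
Step 1: p0@(4,3) p1@(2,0) p2@(2,1) p3@(3,4) p4@(4,4) -> at (4,0): 0 [-], cum=0
Step 2: p0@(4,2) p1@(3,0) p2@(3,1) p3@(4,4) p4@(4,3) -> at (4,0): 0 [-], cum=0
Step 3: p0@ESC p1@(4,0) p2@ESC p3@(4,3) p4@(4,2) -> at (4,0): 1 [p1], cum=1
Step 4: p0@ESC p1@ESC p2@ESC p3@(4,2) p4@ESC -> at (4,0): 0 [-], cum=1
Step 5: p0@ESC p1@ESC p2@ESC p3@ESC p4@ESC -> at (4,0): 0 [-], cum=1
Total visits = 1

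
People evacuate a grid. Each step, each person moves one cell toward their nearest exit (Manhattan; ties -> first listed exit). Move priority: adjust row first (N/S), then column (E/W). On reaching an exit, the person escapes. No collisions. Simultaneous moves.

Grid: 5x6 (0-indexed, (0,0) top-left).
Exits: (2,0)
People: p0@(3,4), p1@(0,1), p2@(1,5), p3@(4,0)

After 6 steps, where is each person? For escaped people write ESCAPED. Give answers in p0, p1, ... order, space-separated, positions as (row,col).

Step 1: p0:(3,4)->(2,4) | p1:(0,1)->(1,1) | p2:(1,5)->(2,5) | p3:(4,0)->(3,0)
Step 2: p0:(2,4)->(2,3) | p1:(1,1)->(2,1) | p2:(2,5)->(2,4) | p3:(3,0)->(2,0)->EXIT
Step 3: p0:(2,3)->(2,2) | p1:(2,1)->(2,0)->EXIT | p2:(2,4)->(2,3) | p3:escaped
Step 4: p0:(2,2)->(2,1) | p1:escaped | p2:(2,3)->(2,2) | p3:escaped
Step 5: p0:(2,1)->(2,0)->EXIT | p1:escaped | p2:(2,2)->(2,1) | p3:escaped
Step 6: p0:escaped | p1:escaped | p2:(2,1)->(2,0)->EXIT | p3:escaped

ESCAPED ESCAPED ESCAPED ESCAPED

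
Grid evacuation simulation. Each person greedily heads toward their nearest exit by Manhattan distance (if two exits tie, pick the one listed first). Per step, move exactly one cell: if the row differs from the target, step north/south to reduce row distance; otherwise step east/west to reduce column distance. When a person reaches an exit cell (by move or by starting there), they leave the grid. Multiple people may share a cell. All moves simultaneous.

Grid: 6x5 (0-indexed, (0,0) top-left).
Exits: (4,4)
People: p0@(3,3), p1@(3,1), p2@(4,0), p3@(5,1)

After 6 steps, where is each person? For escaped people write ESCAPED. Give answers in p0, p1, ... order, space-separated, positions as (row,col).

Step 1: p0:(3,3)->(4,3) | p1:(3,1)->(4,1) | p2:(4,0)->(4,1) | p3:(5,1)->(4,1)
Step 2: p0:(4,3)->(4,4)->EXIT | p1:(4,1)->(4,2) | p2:(4,1)->(4,2) | p3:(4,1)->(4,2)
Step 3: p0:escaped | p1:(4,2)->(4,3) | p2:(4,2)->(4,3) | p3:(4,2)->(4,3)
Step 4: p0:escaped | p1:(4,3)->(4,4)->EXIT | p2:(4,3)->(4,4)->EXIT | p3:(4,3)->(4,4)->EXIT

ESCAPED ESCAPED ESCAPED ESCAPED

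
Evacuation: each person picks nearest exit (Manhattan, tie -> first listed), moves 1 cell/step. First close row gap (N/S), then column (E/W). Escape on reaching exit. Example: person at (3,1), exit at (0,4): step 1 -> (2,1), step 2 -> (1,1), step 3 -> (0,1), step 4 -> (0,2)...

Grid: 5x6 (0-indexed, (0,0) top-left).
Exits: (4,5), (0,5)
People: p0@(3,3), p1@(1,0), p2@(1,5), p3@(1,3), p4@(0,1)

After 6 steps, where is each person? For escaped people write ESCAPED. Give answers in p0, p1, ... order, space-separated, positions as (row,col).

Step 1: p0:(3,3)->(4,3) | p1:(1,0)->(0,0) | p2:(1,5)->(0,5)->EXIT | p3:(1,3)->(0,3) | p4:(0,1)->(0,2)
Step 2: p0:(4,3)->(4,4) | p1:(0,0)->(0,1) | p2:escaped | p3:(0,3)->(0,4) | p4:(0,2)->(0,3)
Step 3: p0:(4,4)->(4,5)->EXIT | p1:(0,1)->(0,2) | p2:escaped | p3:(0,4)->(0,5)->EXIT | p4:(0,3)->(0,4)
Step 4: p0:escaped | p1:(0,2)->(0,3) | p2:escaped | p3:escaped | p4:(0,4)->(0,5)->EXIT
Step 5: p0:escaped | p1:(0,3)->(0,4) | p2:escaped | p3:escaped | p4:escaped
Step 6: p0:escaped | p1:(0,4)->(0,5)->EXIT | p2:escaped | p3:escaped | p4:escaped

ESCAPED ESCAPED ESCAPED ESCAPED ESCAPED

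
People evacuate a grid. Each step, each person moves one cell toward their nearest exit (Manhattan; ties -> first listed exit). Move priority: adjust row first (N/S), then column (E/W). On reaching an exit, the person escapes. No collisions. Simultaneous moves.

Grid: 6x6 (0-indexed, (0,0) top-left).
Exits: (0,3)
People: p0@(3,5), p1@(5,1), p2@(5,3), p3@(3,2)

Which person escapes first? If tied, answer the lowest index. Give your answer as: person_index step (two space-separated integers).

Step 1: p0:(3,5)->(2,5) | p1:(5,1)->(4,1) | p2:(5,3)->(4,3) | p3:(3,2)->(2,2)
Step 2: p0:(2,5)->(1,5) | p1:(4,1)->(3,1) | p2:(4,3)->(3,3) | p3:(2,2)->(1,2)
Step 3: p0:(1,5)->(0,5) | p1:(3,1)->(2,1) | p2:(3,3)->(2,3) | p3:(1,2)->(0,2)
Step 4: p0:(0,5)->(0,4) | p1:(2,1)->(1,1) | p2:(2,3)->(1,3) | p3:(0,2)->(0,3)->EXIT
Step 5: p0:(0,4)->(0,3)->EXIT | p1:(1,1)->(0,1) | p2:(1,3)->(0,3)->EXIT | p3:escaped
Step 6: p0:escaped | p1:(0,1)->(0,2) | p2:escaped | p3:escaped
Step 7: p0:escaped | p1:(0,2)->(0,3)->EXIT | p2:escaped | p3:escaped
Exit steps: [5, 7, 5, 4]
First to escape: p3 at step 4

Answer: 3 4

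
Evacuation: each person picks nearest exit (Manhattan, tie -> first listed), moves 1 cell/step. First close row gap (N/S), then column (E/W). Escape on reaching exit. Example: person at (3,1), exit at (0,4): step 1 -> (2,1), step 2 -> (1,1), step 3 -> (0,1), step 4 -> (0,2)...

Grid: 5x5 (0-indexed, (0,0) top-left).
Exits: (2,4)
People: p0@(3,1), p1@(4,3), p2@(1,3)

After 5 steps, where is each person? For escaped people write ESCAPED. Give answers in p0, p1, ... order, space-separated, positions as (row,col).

Step 1: p0:(3,1)->(2,1) | p1:(4,3)->(3,3) | p2:(1,3)->(2,3)
Step 2: p0:(2,1)->(2,2) | p1:(3,3)->(2,3) | p2:(2,3)->(2,4)->EXIT
Step 3: p0:(2,2)->(2,3) | p1:(2,3)->(2,4)->EXIT | p2:escaped
Step 4: p0:(2,3)->(2,4)->EXIT | p1:escaped | p2:escaped

ESCAPED ESCAPED ESCAPED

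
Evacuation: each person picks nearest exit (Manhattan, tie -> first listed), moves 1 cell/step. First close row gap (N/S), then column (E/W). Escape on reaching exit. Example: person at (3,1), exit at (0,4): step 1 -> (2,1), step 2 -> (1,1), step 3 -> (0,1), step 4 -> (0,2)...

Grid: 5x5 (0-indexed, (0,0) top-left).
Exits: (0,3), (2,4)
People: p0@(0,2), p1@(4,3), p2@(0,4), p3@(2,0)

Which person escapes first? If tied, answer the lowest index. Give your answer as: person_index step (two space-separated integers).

Answer: 0 1

Derivation:
Step 1: p0:(0,2)->(0,3)->EXIT | p1:(4,3)->(3,3) | p2:(0,4)->(0,3)->EXIT | p3:(2,0)->(2,1)
Step 2: p0:escaped | p1:(3,3)->(2,3) | p2:escaped | p3:(2,1)->(2,2)
Step 3: p0:escaped | p1:(2,3)->(2,4)->EXIT | p2:escaped | p3:(2,2)->(2,3)
Step 4: p0:escaped | p1:escaped | p2:escaped | p3:(2,3)->(2,4)->EXIT
Exit steps: [1, 3, 1, 4]
First to escape: p0 at step 1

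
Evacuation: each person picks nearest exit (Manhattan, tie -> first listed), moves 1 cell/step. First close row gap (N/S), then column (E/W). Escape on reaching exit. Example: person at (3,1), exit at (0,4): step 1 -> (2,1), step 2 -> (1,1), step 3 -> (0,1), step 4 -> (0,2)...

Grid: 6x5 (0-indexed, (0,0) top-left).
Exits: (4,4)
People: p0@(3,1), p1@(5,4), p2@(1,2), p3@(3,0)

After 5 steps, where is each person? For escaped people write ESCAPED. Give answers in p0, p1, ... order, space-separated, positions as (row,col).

Step 1: p0:(3,1)->(4,1) | p1:(5,4)->(4,4)->EXIT | p2:(1,2)->(2,2) | p3:(3,0)->(4,0)
Step 2: p0:(4,1)->(4,2) | p1:escaped | p2:(2,2)->(3,2) | p3:(4,0)->(4,1)
Step 3: p0:(4,2)->(4,3) | p1:escaped | p2:(3,2)->(4,2) | p3:(4,1)->(4,2)
Step 4: p0:(4,3)->(4,4)->EXIT | p1:escaped | p2:(4,2)->(4,3) | p3:(4,2)->(4,3)
Step 5: p0:escaped | p1:escaped | p2:(4,3)->(4,4)->EXIT | p3:(4,3)->(4,4)->EXIT

ESCAPED ESCAPED ESCAPED ESCAPED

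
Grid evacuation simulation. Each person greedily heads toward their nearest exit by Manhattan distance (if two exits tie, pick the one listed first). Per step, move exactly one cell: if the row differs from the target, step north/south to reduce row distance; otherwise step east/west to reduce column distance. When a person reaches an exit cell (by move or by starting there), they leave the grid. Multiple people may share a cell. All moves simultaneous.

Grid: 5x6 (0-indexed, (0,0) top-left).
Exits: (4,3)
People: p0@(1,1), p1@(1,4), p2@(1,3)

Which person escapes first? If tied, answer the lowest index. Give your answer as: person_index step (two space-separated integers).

Answer: 2 3

Derivation:
Step 1: p0:(1,1)->(2,1) | p1:(1,4)->(2,4) | p2:(1,3)->(2,3)
Step 2: p0:(2,1)->(3,1) | p1:(2,4)->(3,4) | p2:(2,3)->(3,3)
Step 3: p0:(3,1)->(4,1) | p1:(3,4)->(4,4) | p2:(3,3)->(4,3)->EXIT
Step 4: p0:(4,1)->(4,2) | p1:(4,4)->(4,3)->EXIT | p2:escaped
Step 5: p0:(4,2)->(4,3)->EXIT | p1:escaped | p2:escaped
Exit steps: [5, 4, 3]
First to escape: p2 at step 3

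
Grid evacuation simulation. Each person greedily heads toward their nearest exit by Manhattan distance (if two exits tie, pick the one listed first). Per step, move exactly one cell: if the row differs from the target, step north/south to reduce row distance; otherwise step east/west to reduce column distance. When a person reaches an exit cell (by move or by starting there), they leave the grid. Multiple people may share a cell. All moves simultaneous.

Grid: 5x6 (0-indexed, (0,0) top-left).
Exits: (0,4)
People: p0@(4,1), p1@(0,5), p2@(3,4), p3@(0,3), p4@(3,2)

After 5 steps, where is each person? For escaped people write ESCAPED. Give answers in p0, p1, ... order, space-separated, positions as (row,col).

Step 1: p0:(4,1)->(3,1) | p1:(0,5)->(0,4)->EXIT | p2:(3,4)->(2,4) | p3:(0,3)->(0,4)->EXIT | p4:(3,2)->(2,2)
Step 2: p0:(3,1)->(2,1) | p1:escaped | p2:(2,4)->(1,4) | p3:escaped | p4:(2,2)->(1,2)
Step 3: p0:(2,1)->(1,1) | p1:escaped | p2:(1,4)->(0,4)->EXIT | p3:escaped | p4:(1,2)->(0,2)
Step 4: p0:(1,1)->(0,1) | p1:escaped | p2:escaped | p3:escaped | p4:(0,2)->(0,3)
Step 5: p0:(0,1)->(0,2) | p1:escaped | p2:escaped | p3:escaped | p4:(0,3)->(0,4)->EXIT

(0,2) ESCAPED ESCAPED ESCAPED ESCAPED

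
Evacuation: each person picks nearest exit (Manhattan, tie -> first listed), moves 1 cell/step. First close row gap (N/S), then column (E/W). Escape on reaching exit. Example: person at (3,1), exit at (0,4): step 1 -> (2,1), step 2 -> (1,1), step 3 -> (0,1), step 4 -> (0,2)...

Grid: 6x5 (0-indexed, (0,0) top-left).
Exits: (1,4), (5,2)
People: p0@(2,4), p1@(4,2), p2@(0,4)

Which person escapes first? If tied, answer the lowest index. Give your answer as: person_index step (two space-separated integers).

Step 1: p0:(2,4)->(1,4)->EXIT | p1:(4,2)->(5,2)->EXIT | p2:(0,4)->(1,4)->EXIT
Exit steps: [1, 1, 1]
First to escape: p0 at step 1

Answer: 0 1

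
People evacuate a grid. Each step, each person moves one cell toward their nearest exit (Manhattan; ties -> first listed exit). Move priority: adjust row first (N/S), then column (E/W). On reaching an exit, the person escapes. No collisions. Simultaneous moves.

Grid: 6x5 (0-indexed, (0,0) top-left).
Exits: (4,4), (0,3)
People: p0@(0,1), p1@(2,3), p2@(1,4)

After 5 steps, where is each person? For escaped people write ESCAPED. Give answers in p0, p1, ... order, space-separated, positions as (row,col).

Step 1: p0:(0,1)->(0,2) | p1:(2,3)->(1,3) | p2:(1,4)->(0,4)
Step 2: p0:(0,2)->(0,3)->EXIT | p1:(1,3)->(0,3)->EXIT | p2:(0,4)->(0,3)->EXIT

ESCAPED ESCAPED ESCAPED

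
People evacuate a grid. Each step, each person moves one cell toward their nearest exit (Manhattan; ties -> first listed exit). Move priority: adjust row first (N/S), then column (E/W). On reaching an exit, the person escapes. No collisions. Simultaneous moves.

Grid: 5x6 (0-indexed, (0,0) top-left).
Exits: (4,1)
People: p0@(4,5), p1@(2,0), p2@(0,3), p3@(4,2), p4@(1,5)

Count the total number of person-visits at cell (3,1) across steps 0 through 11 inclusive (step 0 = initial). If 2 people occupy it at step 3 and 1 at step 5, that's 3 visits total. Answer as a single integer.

Step 0: p0@(4,5) p1@(2,0) p2@(0,3) p3@(4,2) p4@(1,5) -> at (3,1): 0 [-], cum=0
Step 1: p0@(4,4) p1@(3,0) p2@(1,3) p3@ESC p4@(2,5) -> at (3,1): 0 [-], cum=0
Step 2: p0@(4,3) p1@(4,0) p2@(2,3) p3@ESC p4@(3,5) -> at (3,1): 0 [-], cum=0
Step 3: p0@(4,2) p1@ESC p2@(3,3) p3@ESC p4@(4,5) -> at (3,1): 0 [-], cum=0
Step 4: p0@ESC p1@ESC p2@(4,3) p3@ESC p4@(4,4) -> at (3,1): 0 [-], cum=0
Step 5: p0@ESC p1@ESC p2@(4,2) p3@ESC p4@(4,3) -> at (3,1): 0 [-], cum=0
Step 6: p0@ESC p1@ESC p2@ESC p3@ESC p4@(4,2) -> at (3,1): 0 [-], cum=0
Step 7: p0@ESC p1@ESC p2@ESC p3@ESC p4@ESC -> at (3,1): 0 [-], cum=0
Total visits = 0

Answer: 0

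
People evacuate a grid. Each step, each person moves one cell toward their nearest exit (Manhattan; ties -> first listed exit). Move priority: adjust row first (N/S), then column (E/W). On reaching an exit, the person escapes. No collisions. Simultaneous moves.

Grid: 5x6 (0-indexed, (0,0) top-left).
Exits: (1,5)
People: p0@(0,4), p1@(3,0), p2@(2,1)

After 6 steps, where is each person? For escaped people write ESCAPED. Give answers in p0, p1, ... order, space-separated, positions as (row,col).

Step 1: p0:(0,4)->(1,4) | p1:(3,0)->(2,0) | p2:(2,1)->(1,1)
Step 2: p0:(1,4)->(1,5)->EXIT | p1:(2,0)->(1,0) | p2:(1,1)->(1,2)
Step 3: p0:escaped | p1:(1,0)->(1,1) | p2:(1,2)->(1,3)
Step 4: p0:escaped | p1:(1,1)->(1,2) | p2:(1,3)->(1,4)
Step 5: p0:escaped | p1:(1,2)->(1,3) | p2:(1,4)->(1,5)->EXIT
Step 6: p0:escaped | p1:(1,3)->(1,4) | p2:escaped

ESCAPED (1,4) ESCAPED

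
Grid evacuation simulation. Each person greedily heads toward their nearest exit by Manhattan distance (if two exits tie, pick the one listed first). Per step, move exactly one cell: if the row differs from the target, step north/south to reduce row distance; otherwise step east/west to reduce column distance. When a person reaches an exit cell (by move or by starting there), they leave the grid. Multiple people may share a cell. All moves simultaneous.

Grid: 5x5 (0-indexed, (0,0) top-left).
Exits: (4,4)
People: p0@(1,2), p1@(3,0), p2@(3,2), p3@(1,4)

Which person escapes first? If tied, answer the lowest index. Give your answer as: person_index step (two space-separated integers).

Answer: 2 3

Derivation:
Step 1: p0:(1,2)->(2,2) | p1:(3,0)->(4,0) | p2:(3,2)->(4,2) | p3:(1,4)->(2,4)
Step 2: p0:(2,2)->(3,2) | p1:(4,0)->(4,1) | p2:(4,2)->(4,3) | p3:(2,4)->(3,4)
Step 3: p0:(3,2)->(4,2) | p1:(4,1)->(4,2) | p2:(4,3)->(4,4)->EXIT | p3:(3,4)->(4,4)->EXIT
Step 4: p0:(4,2)->(4,3) | p1:(4,2)->(4,3) | p2:escaped | p3:escaped
Step 5: p0:(4,3)->(4,4)->EXIT | p1:(4,3)->(4,4)->EXIT | p2:escaped | p3:escaped
Exit steps: [5, 5, 3, 3]
First to escape: p2 at step 3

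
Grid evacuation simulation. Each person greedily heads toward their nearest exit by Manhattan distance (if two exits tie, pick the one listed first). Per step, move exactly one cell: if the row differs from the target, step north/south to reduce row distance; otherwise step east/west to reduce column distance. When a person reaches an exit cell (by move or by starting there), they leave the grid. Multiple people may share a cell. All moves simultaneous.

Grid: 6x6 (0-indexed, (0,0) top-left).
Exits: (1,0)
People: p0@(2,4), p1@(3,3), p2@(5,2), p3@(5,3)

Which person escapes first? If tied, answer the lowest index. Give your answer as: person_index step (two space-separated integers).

Step 1: p0:(2,4)->(1,4) | p1:(3,3)->(2,3) | p2:(5,2)->(4,2) | p3:(5,3)->(4,3)
Step 2: p0:(1,4)->(1,3) | p1:(2,3)->(1,3) | p2:(4,2)->(3,2) | p3:(4,3)->(3,3)
Step 3: p0:(1,3)->(1,2) | p1:(1,3)->(1,2) | p2:(3,2)->(2,2) | p3:(3,3)->(2,3)
Step 4: p0:(1,2)->(1,1) | p1:(1,2)->(1,1) | p2:(2,2)->(1,2) | p3:(2,3)->(1,3)
Step 5: p0:(1,1)->(1,0)->EXIT | p1:(1,1)->(1,0)->EXIT | p2:(1,2)->(1,1) | p3:(1,3)->(1,2)
Step 6: p0:escaped | p1:escaped | p2:(1,1)->(1,0)->EXIT | p3:(1,2)->(1,1)
Step 7: p0:escaped | p1:escaped | p2:escaped | p3:(1,1)->(1,0)->EXIT
Exit steps: [5, 5, 6, 7]
First to escape: p0 at step 5

Answer: 0 5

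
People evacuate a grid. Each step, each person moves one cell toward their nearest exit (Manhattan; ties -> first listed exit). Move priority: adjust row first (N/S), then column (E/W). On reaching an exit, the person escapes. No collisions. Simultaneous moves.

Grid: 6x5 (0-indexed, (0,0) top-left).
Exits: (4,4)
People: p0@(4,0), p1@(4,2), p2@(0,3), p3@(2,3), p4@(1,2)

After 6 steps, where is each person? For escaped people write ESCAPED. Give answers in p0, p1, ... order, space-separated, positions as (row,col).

Step 1: p0:(4,0)->(4,1) | p1:(4,2)->(4,3) | p2:(0,3)->(1,3) | p3:(2,3)->(3,3) | p4:(1,2)->(2,2)
Step 2: p0:(4,1)->(4,2) | p1:(4,3)->(4,4)->EXIT | p2:(1,3)->(2,3) | p3:(3,3)->(4,3) | p4:(2,2)->(3,2)
Step 3: p0:(4,2)->(4,3) | p1:escaped | p2:(2,3)->(3,3) | p3:(4,3)->(4,4)->EXIT | p4:(3,2)->(4,2)
Step 4: p0:(4,3)->(4,4)->EXIT | p1:escaped | p2:(3,3)->(4,3) | p3:escaped | p4:(4,2)->(4,3)
Step 5: p0:escaped | p1:escaped | p2:(4,3)->(4,4)->EXIT | p3:escaped | p4:(4,3)->(4,4)->EXIT

ESCAPED ESCAPED ESCAPED ESCAPED ESCAPED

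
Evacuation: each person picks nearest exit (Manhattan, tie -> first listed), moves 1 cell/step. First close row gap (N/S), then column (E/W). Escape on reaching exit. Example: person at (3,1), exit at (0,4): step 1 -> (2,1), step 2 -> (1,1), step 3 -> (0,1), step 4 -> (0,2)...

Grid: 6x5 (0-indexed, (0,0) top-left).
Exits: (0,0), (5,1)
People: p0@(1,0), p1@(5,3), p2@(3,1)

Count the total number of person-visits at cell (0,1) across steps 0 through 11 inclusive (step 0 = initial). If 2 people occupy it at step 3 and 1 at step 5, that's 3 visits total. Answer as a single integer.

Answer: 0

Derivation:
Step 0: p0@(1,0) p1@(5,3) p2@(3,1) -> at (0,1): 0 [-], cum=0
Step 1: p0@ESC p1@(5,2) p2@(4,1) -> at (0,1): 0 [-], cum=0
Step 2: p0@ESC p1@ESC p2@ESC -> at (0,1): 0 [-], cum=0
Total visits = 0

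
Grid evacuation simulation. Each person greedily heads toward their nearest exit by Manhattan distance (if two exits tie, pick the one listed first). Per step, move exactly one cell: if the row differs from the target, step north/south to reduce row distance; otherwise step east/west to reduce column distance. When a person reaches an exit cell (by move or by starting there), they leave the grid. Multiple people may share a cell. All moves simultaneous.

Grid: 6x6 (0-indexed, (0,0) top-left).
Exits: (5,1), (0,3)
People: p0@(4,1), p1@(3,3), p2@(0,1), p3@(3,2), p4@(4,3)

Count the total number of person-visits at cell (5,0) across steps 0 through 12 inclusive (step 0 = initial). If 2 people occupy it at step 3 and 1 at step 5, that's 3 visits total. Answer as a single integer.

Step 0: p0@(4,1) p1@(3,3) p2@(0,1) p3@(3,2) p4@(4,3) -> at (5,0): 0 [-], cum=0
Step 1: p0@ESC p1@(2,3) p2@(0,2) p3@(4,2) p4@(5,3) -> at (5,0): 0 [-], cum=0
Step 2: p0@ESC p1@(1,3) p2@ESC p3@(5,2) p4@(5,2) -> at (5,0): 0 [-], cum=0
Step 3: p0@ESC p1@ESC p2@ESC p3@ESC p4@ESC -> at (5,0): 0 [-], cum=0
Total visits = 0

Answer: 0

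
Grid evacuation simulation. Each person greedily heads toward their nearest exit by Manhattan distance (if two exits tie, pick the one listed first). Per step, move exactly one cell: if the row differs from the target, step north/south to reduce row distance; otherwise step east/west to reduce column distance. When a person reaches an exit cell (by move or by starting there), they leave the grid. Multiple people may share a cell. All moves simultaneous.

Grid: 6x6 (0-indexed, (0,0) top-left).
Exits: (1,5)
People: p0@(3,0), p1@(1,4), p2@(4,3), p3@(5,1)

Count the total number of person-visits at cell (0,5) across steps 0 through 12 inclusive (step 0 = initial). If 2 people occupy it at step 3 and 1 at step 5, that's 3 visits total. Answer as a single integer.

Step 0: p0@(3,0) p1@(1,4) p2@(4,3) p3@(5,1) -> at (0,5): 0 [-], cum=0
Step 1: p0@(2,0) p1@ESC p2@(3,3) p3@(4,1) -> at (0,5): 0 [-], cum=0
Step 2: p0@(1,0) p1@ESC p2@(2,3) p3@(3,1) -> at (0,5): 0 [-], cum=0
Step 3: p0@(1,1) p1@ESC p2@(1,3) p3@(2,1) -> at (0,5): 0 [-], cum=0
Step 4: p0@(1,2) p1@ESC p2@(1,4) p3@(1,1) -> at (0,5): 0 [-], cum=0
Step 5: p0@(1,3) p1@ESC p2@ESC p3@(1,2) -> at (0,5): 0 [-], cum=0
Step 6: p0@(1,4) p1@ESC p2@ESC p3@(1,3) -> at (0,5): 0 [-], cum=0
Step 7: p0@ESC p1@ESC p2@ESC p3@(1,4) -> at (0,5): 0 [-], cum=0
Step 8: p0@ESC p1@ESC p2@ESC p3@ESC -> at (0,5): 0 [-], cum=0
Total visits = 0

Answer: 0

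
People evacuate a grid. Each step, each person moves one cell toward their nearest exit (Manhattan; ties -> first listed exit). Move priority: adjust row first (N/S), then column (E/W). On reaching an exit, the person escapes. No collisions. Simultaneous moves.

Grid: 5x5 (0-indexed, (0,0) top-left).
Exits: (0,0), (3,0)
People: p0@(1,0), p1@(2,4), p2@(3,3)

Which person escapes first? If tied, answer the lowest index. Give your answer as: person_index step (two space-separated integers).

Answer: 0 1

Derivation:
Step 1: p0:(1,0)->(0,0)->EXIT | p1:(2,4)->(3,4) | p2:(3,3)->(3,2)
Step 2: p0:escaped | p1:(3,4)->(3,3) | p2:(3,2)->(3,1)
Step 3: p0:escaped | p1:(3,3)->(3,2) | p2:(3,1)->(3,0)->EXIT
Step 4: p0:escaped | p1:(3,2)->(3,1) | p2:escaped
Step 5: p0:escaped | p1:(3,1)->(3,0)->EXIT | p2:escaped
Exit steps: [1, 5, 3]
First to escape: p0 at step 1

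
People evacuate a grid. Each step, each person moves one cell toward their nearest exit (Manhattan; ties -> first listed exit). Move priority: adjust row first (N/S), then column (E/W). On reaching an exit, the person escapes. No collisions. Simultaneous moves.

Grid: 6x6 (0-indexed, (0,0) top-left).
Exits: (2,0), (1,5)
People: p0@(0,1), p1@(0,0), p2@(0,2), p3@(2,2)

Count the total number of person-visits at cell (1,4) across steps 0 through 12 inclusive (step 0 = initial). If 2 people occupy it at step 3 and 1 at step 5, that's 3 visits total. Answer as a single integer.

Step 0: p0@(0,1) p1@(0,0) p2@(0,2) p3@(2,2) -> at (1,4): 0 [-], cum=0
Step 1: p0@(1,1) p1@(1,0) p2@(1,2) p3@(2,1) -> at (1,4): 0 [-], cum=0
Step 2: p0@(2,1) p1@ESC p2@(2,2) p3@ESC -> at (1,4): 0 [-], cum=0
Step 3: p0@ESC p1@ESC p2@(2,1) p3@ESC -> at (1,4): 0 [-], cum=0
Step 4: p0@ESC p1@ESC p2@ESC p3@ESC -> at (1,4): 0 [-], cum=0
Total visits = 0

Answer: 0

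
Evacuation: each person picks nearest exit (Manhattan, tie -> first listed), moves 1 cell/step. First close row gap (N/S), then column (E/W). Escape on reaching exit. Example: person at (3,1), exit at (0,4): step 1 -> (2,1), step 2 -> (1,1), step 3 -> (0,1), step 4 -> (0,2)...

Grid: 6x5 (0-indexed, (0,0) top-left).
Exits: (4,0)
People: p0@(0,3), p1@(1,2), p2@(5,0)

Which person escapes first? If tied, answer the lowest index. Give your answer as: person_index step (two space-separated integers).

Step 1: p0:(0,3)->(1,3) | p1:(1,2)->(2,2) | p2:(5,0)->(4,0)->EXIT
Step 2: p0:(1,3)->(2,3) | p1:(2,2)->(3,2) | p2:escaped
Step 3: p0:(2,3)->(3,3) | p1:(3,2)->(4,2) | p2:escaped
Step 4: p0:(3,3)->(4,3) | p1:(4,2)->(4,1) | p2:escaped
Step 5: p0:(4,3)->(4,2) | p1:(4,1)->(4,0)->EXIT | p2:escaped
Step 6: p0:(4,2)->(4,1) | p1:escaped | p2:escaped
Step 7: p0:(4,1)->(4,0)->EXIT | p1:escaped | p2:escaped
Exit steps: [7, 5, 1]
First to escape: p2 at step 1

Answer: 2 1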